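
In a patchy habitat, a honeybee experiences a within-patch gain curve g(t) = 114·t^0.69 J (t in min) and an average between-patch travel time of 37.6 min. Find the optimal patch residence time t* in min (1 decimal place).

83.7 min

Maximise g(t)/(T+t): set derivative to zero → g'(t)(T+t) = g(t).
g'(t) = 0.69·114·t^-0.31. Setting 0.69·114·t^-0.31 = 114·t^0.69/(37.6+t) gives 0.69(37.6+t) = t, so 0.31·t = 0.69×37.6.
t* = 0.69×37.6/0.31 = 83.69 min.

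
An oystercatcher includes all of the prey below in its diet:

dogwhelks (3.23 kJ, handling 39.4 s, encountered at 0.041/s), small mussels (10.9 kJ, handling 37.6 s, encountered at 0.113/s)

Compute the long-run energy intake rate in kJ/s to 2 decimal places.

R = (0.041×3.23 + 0.113×10.9) / (1 + 0.041×39.4 + 0.113×37.6) = 1.364/6.864 = 0.1987 kJ/s.

0.20 kJ/s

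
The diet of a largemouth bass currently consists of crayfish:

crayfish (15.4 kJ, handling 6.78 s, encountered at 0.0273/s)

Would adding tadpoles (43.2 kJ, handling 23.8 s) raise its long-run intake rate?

Current rate: (0.0273×15.4)/(1 + 0.0273×6.78) = 0.3548 kJ/s.
Profitability of tadpoles: 43.2/23.8 = 1.815 kJ/s.
Since 1.815 > R, including tadpoles increases the long-run rate.

Yes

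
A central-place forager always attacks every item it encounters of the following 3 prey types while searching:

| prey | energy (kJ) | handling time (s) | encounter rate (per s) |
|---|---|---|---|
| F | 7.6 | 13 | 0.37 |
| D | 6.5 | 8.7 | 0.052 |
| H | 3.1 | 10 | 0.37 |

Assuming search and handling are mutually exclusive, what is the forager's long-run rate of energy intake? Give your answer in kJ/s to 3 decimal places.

R = (0.37×7.6 + 0.052×6.5 + 0.37×3.1) / (1 + 0.37×13 + 0.052×8.7 + 0.37×10) = 4.297/9.962 = 0.4313 kJ/s.

0.431 kJ/s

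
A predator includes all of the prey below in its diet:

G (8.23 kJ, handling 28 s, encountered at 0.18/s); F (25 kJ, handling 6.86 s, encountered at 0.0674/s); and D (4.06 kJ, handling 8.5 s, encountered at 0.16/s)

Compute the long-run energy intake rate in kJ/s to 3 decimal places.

0.485 kJ/s

Energy encountered per unit search time: 0.18×8.23 + 0.0674×25 + 0.16×4.06 = 3.816 kJ/s.
Handling time per unit search time: 0.18×28 + 0.0674×6.86 + 0.16×8.5 = 6.862.
Rate = 3.816/(1 + 6.862) = 0.4854 kJ/s.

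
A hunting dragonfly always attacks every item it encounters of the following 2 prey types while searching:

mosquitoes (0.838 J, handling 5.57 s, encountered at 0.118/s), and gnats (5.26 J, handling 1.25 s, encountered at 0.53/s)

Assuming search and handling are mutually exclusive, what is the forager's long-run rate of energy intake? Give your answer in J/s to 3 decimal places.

R = (0.118×0.838 + 0.53×5.26) / (1 + 0.118×5.57 + 0.53×1.25) = 2.887/2.32 = 1.244 J/s.

1.244 J/s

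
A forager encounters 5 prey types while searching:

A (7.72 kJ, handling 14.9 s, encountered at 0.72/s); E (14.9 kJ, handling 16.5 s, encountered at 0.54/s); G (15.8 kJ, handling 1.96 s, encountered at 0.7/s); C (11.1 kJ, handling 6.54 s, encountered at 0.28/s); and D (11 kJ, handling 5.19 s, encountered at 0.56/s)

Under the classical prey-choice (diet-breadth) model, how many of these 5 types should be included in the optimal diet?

Profitabilities (E/h, kJ/s): G 8.06, D 2.12, C 1.7, E 0.903, A 0.518. Add prey in this order while the next type's profitability exceeds the intake rate on those already taken.
Rate on top 1: 4.663. D: 2.12 < 4.663 → exclude; stop.
Optimal diet: G — 1 of 5 types.

1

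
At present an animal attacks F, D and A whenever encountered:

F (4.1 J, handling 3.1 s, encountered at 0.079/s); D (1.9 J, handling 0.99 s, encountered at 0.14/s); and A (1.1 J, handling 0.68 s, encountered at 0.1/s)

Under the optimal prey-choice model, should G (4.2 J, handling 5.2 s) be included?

Current rate: (0.079×4.1 + 0.14×1.9 + 0.1×1.1)/(1 + 0.079×3.1 + 0.14×0.99 + 0.1×0.68) = 0.4822 J/s.
G: E/h = 4.2/5.2 = 0.8077 J/s.
Since 0.8077 > R, including G increases the long-run rate.

Yes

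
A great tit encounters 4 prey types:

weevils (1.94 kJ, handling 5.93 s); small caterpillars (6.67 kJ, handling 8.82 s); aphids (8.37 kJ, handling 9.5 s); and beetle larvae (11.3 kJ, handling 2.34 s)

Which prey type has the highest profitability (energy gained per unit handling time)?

beetle larvae

In descending order of E/h:
beetle larvae: 11.3/2.34 = 4.83 kJ/s
aphids: 8.37/9.5 = 0.881 kJ/s
small caterpillars: 6.67/8.82 = 0.756 kJ/s
weevils: 1.94/5.93 = 0.327 kJ/s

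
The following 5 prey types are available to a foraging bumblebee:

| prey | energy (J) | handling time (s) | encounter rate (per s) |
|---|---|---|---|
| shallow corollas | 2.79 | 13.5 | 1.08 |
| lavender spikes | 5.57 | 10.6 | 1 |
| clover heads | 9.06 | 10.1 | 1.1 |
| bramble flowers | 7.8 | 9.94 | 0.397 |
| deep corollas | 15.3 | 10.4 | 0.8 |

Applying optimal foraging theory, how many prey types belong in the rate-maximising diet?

1

E/h in descending order: deep corollas 1.47, clover heads 0.897, bramble flowers 0.785, lavender spikes 0.525, shallow corollas 0.207 J/s. The optimal diet is the largest prefix of this list for which every included type satisfies E_i/h_i > R on the types above it.
Rate on top 1: 1.313. clover heads: 0.897 < 1.313 → exclude; stop.
Optimal diet: deep corollas — 1 of 5 types.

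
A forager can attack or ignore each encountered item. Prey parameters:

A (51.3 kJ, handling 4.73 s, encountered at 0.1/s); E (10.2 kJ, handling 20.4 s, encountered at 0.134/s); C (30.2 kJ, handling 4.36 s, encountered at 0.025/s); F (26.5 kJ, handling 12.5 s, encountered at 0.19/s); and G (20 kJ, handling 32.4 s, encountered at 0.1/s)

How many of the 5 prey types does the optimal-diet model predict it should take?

2

Profitabilities (E/h, kJ/s): A 10.8, C 6.93, F 2.12, G 0.617, E 0.5. Add prey in this order while the next type's profitability exceeds the intake rate on those already taken.
Rate on top 1: 3.483. C: 6.93 > 3.483 → include.
Rate on top 2: 3.72. F: 2.12 < 3.72 → exclude; stop.
Optimal diet: A, C — 2 of 5 types.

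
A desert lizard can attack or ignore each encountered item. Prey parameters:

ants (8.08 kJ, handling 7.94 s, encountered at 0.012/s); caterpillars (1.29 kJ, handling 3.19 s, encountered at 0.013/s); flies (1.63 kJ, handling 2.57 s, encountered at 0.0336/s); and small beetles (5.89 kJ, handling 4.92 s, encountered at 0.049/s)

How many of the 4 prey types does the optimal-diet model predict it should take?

4

Profitabilities (E/h, kJ/s): small beetles 1.2, ants 1.02, flies 0.634, caterpillars 0.404. Add prey in this order while the next type's profitability exceeds the intake rate on those already taken.
Rate on top 1: 0.2325. ants: 1.02 > 0.2325 → include.
Rate on top 2: 0.2885. flies: 0.634 > 0.2885 → include.
Rate on top 3: 0.3095. caterpillars: 0.404 > 0.3095 → include.
Optimal diet: small beetles, ants, flies, caterpillars — 4 of 4 types.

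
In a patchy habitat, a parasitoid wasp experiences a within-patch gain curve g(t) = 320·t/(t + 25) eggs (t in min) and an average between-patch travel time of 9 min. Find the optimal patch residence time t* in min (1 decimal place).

15.0 min

Maximise g(t)/(T+t): set derivative to zero → g'(t)(T+t) = g(t).
g'(t) = 320·25/(t + 25)². Setting 320·25/(t+25)² = 320t/[(t+25)(9+t)] gives 25(9+t) = t(t+25), so t² = 25×9 = 225.
t* = √225 = 15 min.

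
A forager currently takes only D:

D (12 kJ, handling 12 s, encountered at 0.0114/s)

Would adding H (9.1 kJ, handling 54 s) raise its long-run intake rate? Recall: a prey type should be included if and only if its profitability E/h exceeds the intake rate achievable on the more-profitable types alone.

Current rate: (0.0114×12)/(1 + 0.0114×12) = 0.1203 kJ/s.
Profitability of H: 9.1/54 = 0.1685 kJ/s.
0.1685 > 0.1203, so adding H raises the average — include it.

Yes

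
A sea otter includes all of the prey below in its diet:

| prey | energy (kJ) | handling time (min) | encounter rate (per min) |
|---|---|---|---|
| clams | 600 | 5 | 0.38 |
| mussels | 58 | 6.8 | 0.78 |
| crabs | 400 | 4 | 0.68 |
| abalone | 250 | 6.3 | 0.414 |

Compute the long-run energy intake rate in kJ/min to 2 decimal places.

47.94 kJ/min

R = Σλ_iE_i / (1 + Σλ_ih_i)
Numerator: 0.38×600 + 0.78×58 + 0.68×400 + 0.414×250 = 648.7
Denominator: 1 + 0.38×5 + 0.78×6.8 + 0.68×4 + 0.414×6.3 = 13.53
R = 648.7/13.53 = 47.94 kJ/min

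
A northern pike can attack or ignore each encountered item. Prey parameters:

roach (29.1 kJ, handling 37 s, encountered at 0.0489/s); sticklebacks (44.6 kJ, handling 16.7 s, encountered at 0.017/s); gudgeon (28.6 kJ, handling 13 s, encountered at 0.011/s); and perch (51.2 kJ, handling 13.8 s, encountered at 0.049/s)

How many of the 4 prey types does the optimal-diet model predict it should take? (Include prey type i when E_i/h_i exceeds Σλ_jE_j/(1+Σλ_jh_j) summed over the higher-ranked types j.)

3

E/h in descending order: perch 3.71, sticklebacks 2.67, gudgeon 2.2, roach 0.786 kJ/s. The optimal diet is the largest prefix of this list for which every included type satisfies E_i/h_i > R on the types above it.
Rate on top 1: 1.497. sticklebacks: 2.67 > 1.497 → include.
Rate on top 2: 1.667. gudgeon: 2.2 > 1.667 → include.
Rate on top 3: 1.703. roach: 0.786 < 1.703 → exclude; stop.
Optimal diet: perch, sticklebacks, gudgeon — 3 of 4 types.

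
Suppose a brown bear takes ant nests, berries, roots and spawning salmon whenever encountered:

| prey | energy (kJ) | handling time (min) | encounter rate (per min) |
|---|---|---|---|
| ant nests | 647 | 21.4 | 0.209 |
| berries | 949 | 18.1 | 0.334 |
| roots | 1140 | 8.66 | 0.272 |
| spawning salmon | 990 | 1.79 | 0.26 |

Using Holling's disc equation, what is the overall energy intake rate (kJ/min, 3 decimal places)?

71.112 kJ/min

Energy encountered per unit search time: 0.209×647 + 0.334×949 + 0.272×1140 + 0.26×990 = 1020 kJ/min.
Handling time per unit search time: 0.209×21.4 + 0.334×18.1 + 0.272×8.66 + 0.26×1.79 = 13.34.
Rate = 1020/(1 + 13.34) = 71.11 kJ/min.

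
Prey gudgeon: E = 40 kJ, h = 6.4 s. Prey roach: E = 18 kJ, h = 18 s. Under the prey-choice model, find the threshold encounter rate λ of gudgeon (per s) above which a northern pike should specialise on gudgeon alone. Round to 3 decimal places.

0.030 per s

At the threshold, the rate on gudgeon alone equals the profitability of roach: λ·40/(1 + λ·6.4) = 18/18 = 1.
Rearranging, λ(40 − 1×6.4) = 1, so λ = 1/33.6 = 0.02976 per s.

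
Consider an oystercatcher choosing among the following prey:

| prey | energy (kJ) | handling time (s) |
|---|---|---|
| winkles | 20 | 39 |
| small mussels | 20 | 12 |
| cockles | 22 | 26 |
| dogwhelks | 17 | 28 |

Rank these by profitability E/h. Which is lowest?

In descending order of E/h:
small mussels: 20/12 = 1.67 kJ/s
cockles: 22/26 = 0.846 kJ/s
dogwhelks: 17/28 = 0.607 kJ/s
winkles: 20/39 = 0.513 kJ/s

winkles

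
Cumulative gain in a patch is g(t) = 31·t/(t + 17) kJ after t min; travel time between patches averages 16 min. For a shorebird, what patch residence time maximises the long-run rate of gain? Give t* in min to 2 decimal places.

16.49 min

By the marginal value theorem, leave when the instantaneous gain rate g'(t) equals the habitat-wide average g(t)/(T + t).
g'(t) = 31·17/(t + 17)². Setting 31·17/(t+17)² = 31t/[(t+17)(16+t)] gives 17(16+t) = t(t+17), so t² = 17×16 = 272.
t* = √272 = 16.49 min.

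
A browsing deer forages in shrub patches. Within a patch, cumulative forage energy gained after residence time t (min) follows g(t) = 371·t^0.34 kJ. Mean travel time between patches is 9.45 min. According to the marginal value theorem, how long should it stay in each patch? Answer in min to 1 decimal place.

4.9 min

Optimal t* satisfies g'(t*) = g(t*)/(T + t*).
g'(t) = 0.34·371·t^-0.66. Setting 0.34·371·t^-0.66 = 371·t^0.34/(9.45+t) gives 0.34(9.45+t) = t, so 0.66·t = 0.34×9.45.
t* = 0.34×9.45/0.66 = 4.868 min.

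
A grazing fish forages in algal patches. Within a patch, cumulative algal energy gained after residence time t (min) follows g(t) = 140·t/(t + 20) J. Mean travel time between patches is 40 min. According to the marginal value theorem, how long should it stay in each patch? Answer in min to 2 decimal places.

Maximise g(t)/(T+t): set derivative to zero → g'(t)(T+t) = g(t).
g'(t) = 140·20/(t + 20)². Setting 140·20/(t+20)² = 140t/[(t+20)(40+t)] gives 20(40+t) = t(t+20), so t² = 20×40 = 800.
t* = √800 = 28.28 min.

28.28 min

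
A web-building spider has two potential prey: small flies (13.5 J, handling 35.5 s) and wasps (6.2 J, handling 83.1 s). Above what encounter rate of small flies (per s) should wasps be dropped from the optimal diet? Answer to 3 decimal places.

0.007 per s

The zero-one rule: include wasps iff E₂/h₂ > λE₁/(1+λh₁). Equality gives the switch point.
λE₁h₂ = E₂ + λE₂h₁ ⇒ λ = E₂/(E₁h₂ − E₂h₁) = 6.2/(1122 − 220.1) = 0.006876 per s.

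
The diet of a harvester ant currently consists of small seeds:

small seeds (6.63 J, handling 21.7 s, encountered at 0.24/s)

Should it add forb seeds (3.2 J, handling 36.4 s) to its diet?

On small seeds alone, R = ΣλE/(1+Σλh) = 1.591/6.208 = 0.2563 J/s.
Profitability of forb seeds: 3.2/36.4 = 0.08791 J/s.
0.08791 < 0.2563, so adding forb seeds would lower the average — exclude it.

No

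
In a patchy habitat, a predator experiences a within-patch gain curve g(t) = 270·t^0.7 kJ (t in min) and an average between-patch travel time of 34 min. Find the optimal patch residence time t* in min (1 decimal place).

79.3 min

Maximise g(t)/(T+t): set derivative to zero → g'(t)(T+t) = g(t).
g'(t) = 0.7·270·t^-0.3. Setting 0.7·270·t^-0.3 = 270·t^0.7/(34+t) gives 0.7(34+t) = t, so 0.30·t = 0.7×34.
t* = 0.7×34/0.30 = 79.33 min.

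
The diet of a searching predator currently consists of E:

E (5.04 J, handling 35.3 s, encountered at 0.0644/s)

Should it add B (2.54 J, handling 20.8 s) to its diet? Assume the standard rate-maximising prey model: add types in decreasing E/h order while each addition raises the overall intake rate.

Intake rate on the current diet: R = (0.0644×5.04) / (1 + 0.0644×35.3) = 0.3246/3.273 = 0.09916 J/s.
Profitability of B: 2.54/20.8 = 0.1221 J/s.
Since 0.1221 > R, including B increases the long-run rate.

Yes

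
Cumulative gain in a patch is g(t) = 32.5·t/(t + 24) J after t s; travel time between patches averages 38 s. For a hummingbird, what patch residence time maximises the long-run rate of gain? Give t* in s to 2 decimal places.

30.20 s

Optimal t* satisfies g'(t*) = g(t*)/(T + t*).
g'(t) = 32.5·24/(t + 24)². Setting 32.5·24/(t+24)² = 32.5t/[(t+24)(38+t)] gives 24(38+t) = t(t+24), so t² = 24×38 = 912.
t* = √912 = 30.2 s.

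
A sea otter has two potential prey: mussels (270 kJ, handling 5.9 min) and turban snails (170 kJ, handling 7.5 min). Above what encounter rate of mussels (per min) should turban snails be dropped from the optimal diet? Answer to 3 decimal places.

0.166 per min

The zero-one rule: include turban snails iff E₂/h₂ > λE₁/(1+λh₁). Equality gives the switch point.
λE₁h₂ = E₂ + λE₂h₁ ⇒ λ = E₂/(E₁h₂ − E₂h₁) = 170/(2025 − 1003) = 0.1663 per min.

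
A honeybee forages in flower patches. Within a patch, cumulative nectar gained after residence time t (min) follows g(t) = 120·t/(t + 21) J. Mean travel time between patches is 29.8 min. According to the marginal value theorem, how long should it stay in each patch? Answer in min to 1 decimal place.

Optimal t* satisfies g'(t*) = g(t*)/(T + t*).
g'(t) = 120·21/(t + 21)². Setting 120·21/(t+21)² = 120t/[(t+21)(29.8+t)] gives 21(29.8+t) = t(t+21), so t² = 21×29.8 = 625.8.
t* = √625.8 = 25.02 min.

25.0 min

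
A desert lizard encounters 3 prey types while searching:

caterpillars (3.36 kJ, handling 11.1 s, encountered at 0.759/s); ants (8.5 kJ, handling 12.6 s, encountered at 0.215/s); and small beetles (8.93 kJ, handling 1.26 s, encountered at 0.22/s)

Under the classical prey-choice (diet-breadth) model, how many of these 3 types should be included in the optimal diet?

1

Profitabilities (E/h, kJ/s): small beetles 7.09, ants 0.675, caterpillars 0.303. Add prey in this order while the next type's profitability exceeds the intake rate on those already taken.
Rate on top 1: 1.538. ants: 0.675 < 1.538 → exclude; stop.
Optimal diet: small beetles — 1 of 3 types.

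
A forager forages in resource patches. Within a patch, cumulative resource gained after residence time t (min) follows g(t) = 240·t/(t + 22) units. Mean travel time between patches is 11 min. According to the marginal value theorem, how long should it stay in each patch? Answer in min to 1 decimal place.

Maximise g(t)/(T+t): set derivative to zero → g'(t)(T+t) = g(t).
g'(t) = 240·22/(t + 22)². Setting 240·22/(t+22)² = 240t/[(t+22)(11+t)] gives 22(11+t) = t(t+22), so t² = 22×11 = 242.
t* = √242 = 15.56 min.

15.6 min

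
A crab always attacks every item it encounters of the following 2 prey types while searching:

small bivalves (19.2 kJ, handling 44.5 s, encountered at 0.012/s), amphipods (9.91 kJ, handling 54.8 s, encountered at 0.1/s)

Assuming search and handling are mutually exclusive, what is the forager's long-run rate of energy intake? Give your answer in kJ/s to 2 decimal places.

R = (0.012×19.2 + 0.1×9.91) / (1 + 0.012×44.5 + 0.1×54.8) = 1.221/7.014 = 0.1741 kJ/s.

0.17 kJ/s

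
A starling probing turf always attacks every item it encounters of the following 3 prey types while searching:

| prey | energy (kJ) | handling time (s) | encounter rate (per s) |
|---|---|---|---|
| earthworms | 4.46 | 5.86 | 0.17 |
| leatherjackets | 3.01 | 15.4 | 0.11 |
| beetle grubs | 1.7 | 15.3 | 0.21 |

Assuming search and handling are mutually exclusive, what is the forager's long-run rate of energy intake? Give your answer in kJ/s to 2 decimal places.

0.21 kJ/s

R = Σλ_iE_i / (1 + Σλ_ih_i)
Numerator: 0.17×4.46 + 0.11×3.01 + 0.21×1.7 = 1.446
Denominator: 1 + 0.17×5.86 + 0.11×15.4 + 0.21×15.3 = 6.903
R = 1.446/6.903 = 0.2095 kJ/s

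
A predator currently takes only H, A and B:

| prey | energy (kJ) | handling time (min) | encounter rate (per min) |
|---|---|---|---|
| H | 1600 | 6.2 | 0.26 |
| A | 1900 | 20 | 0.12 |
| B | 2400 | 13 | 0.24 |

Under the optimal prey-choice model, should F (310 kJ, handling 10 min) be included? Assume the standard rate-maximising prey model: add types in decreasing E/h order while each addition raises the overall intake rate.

No

On H, A and B alone, R = ΣλE/(1+Σλh) = 1220/8.132 = 150 kJ/min.
F: E/h = 310/10 = 31 kJ/min.
31 < 150, so adding F would lower the average — exclude it.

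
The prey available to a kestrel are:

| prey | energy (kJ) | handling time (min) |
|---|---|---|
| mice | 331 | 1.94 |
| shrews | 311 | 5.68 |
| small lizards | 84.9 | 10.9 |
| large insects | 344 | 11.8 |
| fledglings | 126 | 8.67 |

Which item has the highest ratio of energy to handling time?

mice

Profitability E/h (kJ/min): mice = 331/1.94 = 171, shrews = 311/5.68 = 54.8, small lizards = 84.9/10.9 = 7.79, large insects = 344/11.8 = 29.2, fledglings = 126/8.67 = 14.5.
Ranked: mice > shrews > large insects > fledglings > small lizards.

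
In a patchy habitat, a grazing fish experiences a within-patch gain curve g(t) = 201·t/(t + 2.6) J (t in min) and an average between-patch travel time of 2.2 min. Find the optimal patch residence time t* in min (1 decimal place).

By the marginal value theorem, leave when the instantaneous gain rate g'(t) equals the habitat-wide average g(t)/(T + t).
g'(t) = 201·2.6/(t + 2.6)². Setting 201·2.6/(t+2.6)² = 201t/[(t+2.6)(2.2+t)] gives 2.6(2.2+t) = t(t+2.6), so t² = 2.6×2.2 = 5.72.
t* = √5.72 = 2.392 min.

2.4 min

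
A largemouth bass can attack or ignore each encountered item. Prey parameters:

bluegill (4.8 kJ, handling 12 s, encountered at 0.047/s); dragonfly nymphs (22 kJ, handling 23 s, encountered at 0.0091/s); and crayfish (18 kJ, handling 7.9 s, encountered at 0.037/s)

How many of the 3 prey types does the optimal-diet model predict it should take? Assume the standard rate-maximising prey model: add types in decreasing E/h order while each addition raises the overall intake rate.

E/h in descending order: crayfish 2.28, dragonfly nymphs 0.957, bluegill 0.4 kJ/s. The optimal diet is the largest prefix of this list for which every included type satisfies E_i/h_i > R on the types above it.
Rate on top 1: 0.5154. dragonfly nymphs: 0.957 > 0.5154 → include.
Rate on top 2: 0.5769. bluegill: 0.4 < 0.5769 → exclude; stop.
Optimal diet: crayfish, dragonfly nymphs — 2 of 3 types.

2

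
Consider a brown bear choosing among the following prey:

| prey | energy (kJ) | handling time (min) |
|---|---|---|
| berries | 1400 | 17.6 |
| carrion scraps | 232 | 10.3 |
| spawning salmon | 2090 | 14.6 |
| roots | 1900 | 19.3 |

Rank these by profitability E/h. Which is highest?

spawning salmon

Profitability E/h (kJ/min): berries = 1400/17.6 = 79.5, carrion scraps = 232/10.3 = 22.5, spawning salmon = 2090/14.6 = 143, roots = 1900/19.3 = 98.4.
Ranked: spawning salmon > roots > berries > carrion scraps.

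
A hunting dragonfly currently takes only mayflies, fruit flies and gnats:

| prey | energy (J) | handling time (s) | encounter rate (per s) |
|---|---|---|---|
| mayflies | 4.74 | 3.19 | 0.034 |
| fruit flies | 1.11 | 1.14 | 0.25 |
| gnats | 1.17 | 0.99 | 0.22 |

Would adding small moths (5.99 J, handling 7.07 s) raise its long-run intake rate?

Yes

On mayflies, fruit flies and gnats alone, R = ΣλE/(1+Σλh) = 0.6961/1.611 = 0.432 J/s.
Profitability of small moths: 5.99/7.07 = 0.8472 J/s.
Since 0.8472 > R, including small moths increases the long-run rate.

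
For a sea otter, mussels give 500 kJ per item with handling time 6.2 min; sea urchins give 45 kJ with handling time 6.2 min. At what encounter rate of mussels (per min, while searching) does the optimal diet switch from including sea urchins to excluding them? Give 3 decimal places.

0.016 per min

At the threshold, the rate on mussels alone equals the profitability of sea urchins: λ·500/(1 + λ·6.2) = 45/6.2 = 7.258.
Rearranging, λ(500 − 7.258×6.2) = 7.258, so λ = 7.258/455 = 0.01595 per min.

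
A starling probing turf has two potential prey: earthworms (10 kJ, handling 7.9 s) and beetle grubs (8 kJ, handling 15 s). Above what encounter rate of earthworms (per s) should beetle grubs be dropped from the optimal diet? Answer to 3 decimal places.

0.092 per s

Drop beetle grubs once their profitability E₂/h₂ falls below the rate achievable on earthworms alone: E₂/h₂ = λE₁/(1 + λh₁).
Solve for λ: λE₁h₂ = E₂(1 + λh₁) → λ(E₁h₂ − E₂h₁) = E₂ → λ = E₂/(E₁h₂ − E₂h₁).
λ = 8/(10×15 − 8×7.9) = 8/86.8 = 0.09217 per s.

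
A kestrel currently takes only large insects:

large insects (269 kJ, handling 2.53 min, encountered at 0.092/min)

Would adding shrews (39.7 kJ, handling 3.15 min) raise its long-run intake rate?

No

On large insects alone, R = ΣλE/(1+Σλh) = 24.75/1.233 = 20.08 kJ/min.
Profitability of shrews: 39.7/3.15 = 12.6 kJ/min.
12.6 < 20.08, so adding shrews would lower the average — exclude it.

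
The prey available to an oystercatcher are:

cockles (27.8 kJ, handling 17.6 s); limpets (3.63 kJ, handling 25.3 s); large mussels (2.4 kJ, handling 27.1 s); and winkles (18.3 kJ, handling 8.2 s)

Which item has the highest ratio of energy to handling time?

Profitability E/h (kJ/s): cockles = 27.8/17.6 = 1.58, limpets = 3.63/25.3 = 0.143, large mussels = 2.4/27.1 = 0.0886, winkles = 18.3/8.2 = 2.23.
Ranked: winkles > cockles > limpets > large mussels.

winkles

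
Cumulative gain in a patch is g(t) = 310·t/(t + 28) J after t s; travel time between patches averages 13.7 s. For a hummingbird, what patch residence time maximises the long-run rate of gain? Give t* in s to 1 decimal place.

By the marginal value theorem, leave when the instantaneous gain rate g'(t) equals the habitat-wide average g(t)/(T + t).
g'(t) = 310·28/(t + 28)². Setting 310·28/(t+28)² = 310t/[(t+28)(13.7+t)] gives 28(13.7+t) = t(t+28), so t² = 28×13.7 = 383.6.
t* = √383.6 = 19.59 s.

19.6 s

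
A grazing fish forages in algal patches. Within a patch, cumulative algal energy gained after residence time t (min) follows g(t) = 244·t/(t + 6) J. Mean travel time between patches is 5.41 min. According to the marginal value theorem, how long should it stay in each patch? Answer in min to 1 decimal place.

Optimal t* satisfies g'(t*) = g(t*)/(T + t*).
g'(t) = 244·6/(t + 6)². Setting 244·6/(t+6)² = 244t/[(t+6)(5.41+t)] gives 6(5.41+t) = t(t+6), so t² = 6×5.41 = 32.46.
t* = √32.46 = 5.697 min.

5.7 min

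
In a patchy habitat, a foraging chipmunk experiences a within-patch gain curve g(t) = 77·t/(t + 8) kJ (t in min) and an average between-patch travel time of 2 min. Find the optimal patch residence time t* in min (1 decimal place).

Maximise g(t)/(T+t): set derivative to zero → g'(t)(T+t) = g(t).
g'(t) = 77·8/(t + 8)². Setting 77·8/(t+8)² = 77t/[(t+8)(2+t)] gives 8(2+t) = t(t+8), so t² = 8×2 = 16.
t* = √16 = 4 min.

4.0 min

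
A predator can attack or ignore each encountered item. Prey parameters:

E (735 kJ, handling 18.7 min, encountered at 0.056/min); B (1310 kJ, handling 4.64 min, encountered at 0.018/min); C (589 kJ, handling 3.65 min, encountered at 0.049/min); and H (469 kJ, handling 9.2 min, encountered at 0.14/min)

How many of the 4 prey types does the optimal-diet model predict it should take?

3

Rank by E/h (kJ/min): B 282, C 161, H 51, E 39.3. Include each in turn until the next type's E/h falls below the running intake rate.
Rate on top 1: 21.76. C: 161 > 21.76 → include.
Rate on top 2: 41.54. H: 51 > 41.54 → include.
Rate on top 3: 46.31. E: 39.3 < 46.31 → exclude; stop.
Optimal diet: B, C, H — 3 of 4 types.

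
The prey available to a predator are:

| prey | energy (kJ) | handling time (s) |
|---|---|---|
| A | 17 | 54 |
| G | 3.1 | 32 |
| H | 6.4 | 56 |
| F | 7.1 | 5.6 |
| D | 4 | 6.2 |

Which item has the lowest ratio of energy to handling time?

G

Profitability E/h (kJ/s): A = 17/54 = 0.315, G = 3.1/32 = 0.0969, H = 6.4/56 = 0.114, F = 7.1/5.6 = 1.27, D = 4/6.2 = 0.645.
Ranked: F > D > A > H > G.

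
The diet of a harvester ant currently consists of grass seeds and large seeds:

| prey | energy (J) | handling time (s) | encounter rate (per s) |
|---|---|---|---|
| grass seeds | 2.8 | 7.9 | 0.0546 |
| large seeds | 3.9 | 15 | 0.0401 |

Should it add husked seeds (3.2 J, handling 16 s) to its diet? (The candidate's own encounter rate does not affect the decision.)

On grass seeds and large seeds alone, R = ΣλE/(1+Σλh) = 0.3093/2.033 = 0.1521 J/s.
Profitability of husked seeds: 3.2/16 = 0.2 J/s.
Since 0.2 > R, including husked seeds increases the long-run rate.

Yes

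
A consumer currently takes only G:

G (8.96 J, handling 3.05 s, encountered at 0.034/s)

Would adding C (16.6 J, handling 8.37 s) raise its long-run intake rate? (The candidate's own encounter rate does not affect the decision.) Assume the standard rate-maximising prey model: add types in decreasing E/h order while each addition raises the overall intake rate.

Yes

Intake rate on the current diet: R = (0.034×8.96) / (1 + 0.034×3.05) = 0.3046/1.104 = 0.276 J/s.
C: E/h = 16.6/8.37 = 1.983 J/s.
1.983 > 0.276, so adding C raises the average — include it.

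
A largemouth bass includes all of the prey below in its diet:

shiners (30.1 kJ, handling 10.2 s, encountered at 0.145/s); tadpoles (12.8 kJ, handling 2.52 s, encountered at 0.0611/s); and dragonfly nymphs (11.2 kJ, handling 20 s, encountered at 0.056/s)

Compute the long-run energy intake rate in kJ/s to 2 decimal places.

R = (0.145×30.1 + 0.0611×12.8 + 0.056×11.2) / (1 + 0.145×10.2 + 0.0611×2.52 + 0.056×20) = 5.774/3.753 = 1.538 kJ/s.

1.54 kJ/s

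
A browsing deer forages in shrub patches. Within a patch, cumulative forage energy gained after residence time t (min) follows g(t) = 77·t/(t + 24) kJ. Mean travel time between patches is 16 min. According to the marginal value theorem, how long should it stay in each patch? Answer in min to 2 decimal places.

Optimal t* satisfies g'(t*) = g(t*)/(T + t*).
g'(t) = 77·24/(t + 24)². Setting 77·24/(t+24)² = 77t/[(t+24)(16+t)] gives 24(16+t) = t(t+24), so t² = 24×16 = 384.
t* = √384 = 19.6 min.

19.60 min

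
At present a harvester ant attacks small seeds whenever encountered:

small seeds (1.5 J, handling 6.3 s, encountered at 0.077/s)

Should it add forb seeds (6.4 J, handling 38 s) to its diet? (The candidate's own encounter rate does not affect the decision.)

Yes

Current rate: (0.077×1.5)/(1 + 0.077×6.3) = 0.07777 J/s.
forb seeds: E/h = 6.4/38 = 0.1684 J/s.
0.1684 > 0.07777, so adding forb seeds raises the average — include it.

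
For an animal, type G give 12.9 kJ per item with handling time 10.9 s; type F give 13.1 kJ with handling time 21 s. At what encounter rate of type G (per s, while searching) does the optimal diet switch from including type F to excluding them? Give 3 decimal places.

0.102 per s

Drop type F once their profitability E₂/h₂ falls below the rate achievable on type G alone: E₂/h₂ = λE₁/(1 + λh₁).
Solve for λ: λE₁h₂ = E₂(1 + λh₁) → λ(E₁h₂ − E₂h₁) = E₂ → λ = E₂/(E₁h₂ − E₂h₁).
λ = 13.1/(12.9×21 − 13.1×10.9) = 13.1/128.1 = 0.1023 per s.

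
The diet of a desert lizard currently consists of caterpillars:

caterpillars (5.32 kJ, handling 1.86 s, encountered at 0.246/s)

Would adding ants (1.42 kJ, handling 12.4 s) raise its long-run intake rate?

On caterpillars alone, R = ΣλE/(1+Σλh) = 1.309/1.458 = 0.8979 kJ/s.
ants: E/h = 1.42/12.4 = 0.1145 kJ/s.
Since 0.1145 < R, time spent handling ants is better spent searching.

No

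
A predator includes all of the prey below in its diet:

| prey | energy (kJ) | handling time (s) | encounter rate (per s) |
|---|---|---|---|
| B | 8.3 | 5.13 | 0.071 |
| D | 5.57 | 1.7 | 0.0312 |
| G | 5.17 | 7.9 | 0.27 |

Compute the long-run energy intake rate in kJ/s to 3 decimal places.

0.608 kJ/s

R = (0.071×8.3 + 0.0312×5.57 + 0.27×5.17) / (1 + 0.071×5.13 + 0.0312×1.7 + 0.27×7.9) = 2.159/3.55 = 0.6081 kJ/s.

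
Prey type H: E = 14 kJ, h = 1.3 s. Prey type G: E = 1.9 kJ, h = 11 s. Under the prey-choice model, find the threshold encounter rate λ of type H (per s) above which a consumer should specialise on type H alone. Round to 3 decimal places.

The zero-one rule: include type G iff E₂/h₂ > λE₁/(1+λh₁). Equality gives the switch point.
λE₁h₂ = E₂ + λE₂h₁ ⇒ λ = E₂/(E₁h₂ − E₂h₁) = 1.9/(154 − 2.47) = 0.01254 per s.

0.013 per s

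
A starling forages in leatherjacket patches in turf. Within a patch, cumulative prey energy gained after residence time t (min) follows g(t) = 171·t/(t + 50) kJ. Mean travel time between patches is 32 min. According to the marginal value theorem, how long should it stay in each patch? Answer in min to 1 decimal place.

Maximise g(t)/(T+t): set derivative to zero → g'(t)(T+t) = g(t).
g'(t) = 171·50/(t + 50)². Setting 171·50/(t+50)² = 171t/[(t+50)(32+t)] gives 50(32+t) = t(t+50), so t² = 50×32 = 1600.
t* = √1600 = 40 min.

40.0 min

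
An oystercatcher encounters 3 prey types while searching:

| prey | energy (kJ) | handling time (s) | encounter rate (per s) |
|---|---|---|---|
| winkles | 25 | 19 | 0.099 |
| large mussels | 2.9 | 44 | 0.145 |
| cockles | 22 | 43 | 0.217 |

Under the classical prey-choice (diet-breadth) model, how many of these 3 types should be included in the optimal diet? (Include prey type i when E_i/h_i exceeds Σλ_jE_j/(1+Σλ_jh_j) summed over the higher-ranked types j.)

1

Profitabilities (E/h, kJ/s): winkles 1.32, cockles 0.512, large mussels 0.0659. Add prey in this order while the next type's profitability exceeds the intake rate on those already taken.
Rate on top 1: 0.8591. cockles: 0.512 < 0.8591 → exclude; stop.
Optimal diet: winkles — 1 of 3 types.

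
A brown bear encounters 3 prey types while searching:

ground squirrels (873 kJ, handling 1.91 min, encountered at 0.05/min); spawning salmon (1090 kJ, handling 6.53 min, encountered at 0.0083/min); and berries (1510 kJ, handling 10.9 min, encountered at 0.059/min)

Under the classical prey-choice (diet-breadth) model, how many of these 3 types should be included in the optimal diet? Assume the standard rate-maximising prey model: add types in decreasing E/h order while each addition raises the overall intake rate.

3

E/h in descending order: ground squirrels 457, spawning salmon 167, berries 139 kJ/min. The optimal diet is the largest prefix of this list for which every included type satisfies E_i/h_i > R on the types above it.
Rate on top 1: 39.84. spawning salmon: 167 > 39.84 → include.
Rate on top 2: 45.84. berries: 139 > 45.84 → include.
Optimal diet: ground squirrels, spawning salmon, berries — 3 of 3 types.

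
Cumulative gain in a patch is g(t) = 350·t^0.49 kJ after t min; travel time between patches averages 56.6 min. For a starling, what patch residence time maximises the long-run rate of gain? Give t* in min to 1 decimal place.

Optimal t* satisfies g'(t*) = g(t*)/(T + t*).
g'(t) = 0.49·350·t^-0.51. Setting 0.49·350·t^-0.51 = 350·t^0.49/(56.6+t) gives 0.49(56.6+t) = t, so 0.51·t = 0.49×56.6.
t* = 0.49×56.6/0.51 = 54.38 min.

54.4 min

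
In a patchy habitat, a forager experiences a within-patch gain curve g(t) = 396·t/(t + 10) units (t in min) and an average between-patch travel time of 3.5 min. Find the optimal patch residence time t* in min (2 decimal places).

5.92 min

Maximise g(t)/(T+t): set derivative to zero → g'(t)(T+t) = g(t).
g'(t) = 396·10/(t + 10)². Setting 396·10/(t+10)² = 396t/[(t+10)(3.5+t)] gives 10(3.5+t) = t(t+10), so t² = 10×3.5 = 35.
t* = √35 = 5.916 min.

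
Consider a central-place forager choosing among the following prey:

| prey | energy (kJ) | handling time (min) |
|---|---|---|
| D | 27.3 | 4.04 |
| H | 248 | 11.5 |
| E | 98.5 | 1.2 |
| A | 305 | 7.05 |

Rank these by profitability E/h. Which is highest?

Profitability E/h (kJ/min): D = 27.3/4.04 = 6.76, H = 248/11.5 = 21.6, E = 98.5/1.2 = 82.1, A = 305/7.05 = 43.3.
Ranked: E > A > H > D.

E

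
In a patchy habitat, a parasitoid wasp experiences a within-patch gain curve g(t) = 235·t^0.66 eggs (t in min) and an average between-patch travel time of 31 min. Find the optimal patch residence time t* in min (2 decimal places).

60.18 min

Optimal t* satisfies g'(t*) = g(t*)/(T + t*).
g'(t) = 0.66·235·t^-0.34. Setting 0.66·235·t^-0.34 = 235·t^0.66/(31+t) gives 0.66(31+t) = t, so 0.34·t = 0.66×31.
t* = 0.66×31/0.34 = 60.18 min.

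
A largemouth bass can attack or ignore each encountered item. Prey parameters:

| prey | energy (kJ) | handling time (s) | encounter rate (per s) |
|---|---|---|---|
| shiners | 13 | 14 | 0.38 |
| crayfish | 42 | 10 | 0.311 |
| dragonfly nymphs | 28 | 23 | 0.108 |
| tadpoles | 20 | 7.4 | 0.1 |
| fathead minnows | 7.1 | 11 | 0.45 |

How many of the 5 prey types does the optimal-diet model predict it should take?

1

Profitabilities (E/h, kJ/s): crayfish 4.2, tadpoles 2.7, dragonfly nymphs 1.22, shiners 0.929, fathead minnows 0.645. Add prey in this order while the next type's profitability exceeds the intake rate on those already taken.
Rate on top 1: 3.178. tadpoles: 2.7 < 3.178 → exclude; stop.
Optimal diet: crayfish — 1 of 5 types.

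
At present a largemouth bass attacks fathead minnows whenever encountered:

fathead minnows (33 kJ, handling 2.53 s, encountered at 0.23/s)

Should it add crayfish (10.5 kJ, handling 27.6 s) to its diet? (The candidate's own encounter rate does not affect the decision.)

No

Intake rate on the current diet: R = (0.23×33) / (1 + 0.23×2.53) = 7.59/1.582 = 4.798 kJ/s.
Profitability of crayfish: 10.5/27.6 = 0.3804 kJ/s.
0.3804 < 4.798, so adding crayfish would lower the average — exclude it.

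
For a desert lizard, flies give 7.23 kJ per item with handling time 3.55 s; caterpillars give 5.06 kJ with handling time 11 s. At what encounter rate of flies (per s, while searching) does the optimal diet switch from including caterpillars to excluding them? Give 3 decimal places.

At the threshold, the rate on flies alone equals the profitability of caterpillars: λ·7.23/(1 + λ·3.55) = 5.06/11 = 0.46.
Rearranging, λ(7.23 − 0.46×3.55) = 0.46, so λ = 0.46/5.597 = 0.08219 per s.

0.082 per s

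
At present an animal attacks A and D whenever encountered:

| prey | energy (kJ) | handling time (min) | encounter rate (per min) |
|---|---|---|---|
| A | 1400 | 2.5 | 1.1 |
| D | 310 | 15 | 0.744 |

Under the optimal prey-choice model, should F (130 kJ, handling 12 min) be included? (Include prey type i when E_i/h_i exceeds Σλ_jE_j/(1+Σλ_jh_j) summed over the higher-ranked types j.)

On A and D alone, R = ΣλE/(1+Σλh) = 1771/14.91 = 118.8 kJ/min.
F: E/h = 130/12 = 10.83 kJ/min.
10.83 < 118.8, so adding F would lower the average — exclude it.

No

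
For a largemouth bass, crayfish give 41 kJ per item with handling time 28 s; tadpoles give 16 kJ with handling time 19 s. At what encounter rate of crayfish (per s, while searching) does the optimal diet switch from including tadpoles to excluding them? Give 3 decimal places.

At the threshold, the rate on crayfish alone equals the profitability of tadpoles: λ·41/(1 + λ·28) = 16/19 = 0.8421.
Rearranging, λ(41 − 0.8421×28) = 0.8421, so λ = 0.8421/17.42 = 0.04834 per s.

0.048 per s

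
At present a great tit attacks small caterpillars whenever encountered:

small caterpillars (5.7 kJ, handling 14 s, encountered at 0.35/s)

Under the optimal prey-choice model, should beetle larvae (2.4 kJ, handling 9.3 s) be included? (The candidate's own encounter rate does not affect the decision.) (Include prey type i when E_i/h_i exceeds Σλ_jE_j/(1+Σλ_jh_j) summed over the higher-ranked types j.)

Intake rate on the current diet: R = (0.35×5.7) / (1 + 0.35×14) = 1.995/5.9 = 0.3381 kJ/s.
Profitability of beetle larvae: 2.4/9.3 = 0.2581 kJ/s.
0.2581 < 0.3381, so adding beetle larvae would lower the average — exclude it.

No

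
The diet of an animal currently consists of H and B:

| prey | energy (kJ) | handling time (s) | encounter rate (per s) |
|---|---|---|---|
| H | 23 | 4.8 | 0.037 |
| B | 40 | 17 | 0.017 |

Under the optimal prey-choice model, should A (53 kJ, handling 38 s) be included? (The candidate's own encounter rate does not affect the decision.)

Current rate: (0.037×23 + 0.017×40)/(1 + 0.037×4.8 + 0.017×17) = 1.044 kJ/s.
Profitability of A: 53/38 = 1.395 kJ/s.
Since 1.395 > R, including A increases the long-run rate.

Yes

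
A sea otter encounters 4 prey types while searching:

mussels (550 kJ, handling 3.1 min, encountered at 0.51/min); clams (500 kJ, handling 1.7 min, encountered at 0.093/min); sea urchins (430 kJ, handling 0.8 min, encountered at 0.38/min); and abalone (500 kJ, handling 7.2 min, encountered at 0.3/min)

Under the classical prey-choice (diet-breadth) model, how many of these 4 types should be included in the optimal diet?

Rank by E/h (kJ/min): sea urchins 538, clams 294, mussels 177, abalone 69.4. Include each in turn until the next type's E/h falls below the running intake rate.
Rate on top 1: 125.3. clams: 294 > 125.3 → include.
Rate on top 2: 143.6. mussels: 177 > 143.6 → include.
Rate on top 3: 161.2. abalone: 69.4 < 161.2 → exclude; stop.
Optimal diet: sea urchins, clams, mussels — 3 of 4 types.

3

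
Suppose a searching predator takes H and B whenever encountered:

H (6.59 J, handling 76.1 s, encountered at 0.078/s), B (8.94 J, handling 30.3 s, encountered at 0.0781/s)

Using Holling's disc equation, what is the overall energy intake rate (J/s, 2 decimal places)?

0.13 J/s

R = Σλ_iE_i / (1 + Σλ_ih_i)
Numerator: 0.078×6.59 + 0.0781×8.94 = 1.212
Denominator: 1 + 0.078×76.1 + 0.0781×30.3 = 9.302
R = 1.212/9.302 = 0.1303 J/s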